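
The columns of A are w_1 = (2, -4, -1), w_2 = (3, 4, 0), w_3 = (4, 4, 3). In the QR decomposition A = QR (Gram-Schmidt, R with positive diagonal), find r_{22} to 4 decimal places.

r_{22} = 4.4987

w_1 = (2, -4, -1); ‖w_1‖ = 4.5826, so q_1 = (0.4364, -0.8729, -0.2182).
q_1·w_2 = 0.4364·3 + (-0.8729)·4 + (-0.2182)·0 = -2.1822.
u_2 = w_2 + 2.1822·q_1 = (3.9524, 2.0952, -0.4762).
r_{22} = ‖u_2‖ = 4.4987.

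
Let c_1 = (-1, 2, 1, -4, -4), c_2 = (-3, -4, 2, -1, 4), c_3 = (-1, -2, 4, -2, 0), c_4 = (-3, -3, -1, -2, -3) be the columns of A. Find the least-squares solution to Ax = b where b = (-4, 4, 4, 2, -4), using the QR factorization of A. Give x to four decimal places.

x = (0.3559, -0.4426, 0.5985, -0.0968)

c_1 = (-1, 2, 1, -4, -4); ‖c_1‖ = 6.1644, so e_1 = (-0.1622, 0.3244, 0.1622, -0.6489, -0.6489).
e_1·c_2 = (-0.1622)·(-3) + 0.3244·(-4) + 0.1622·2 + (-0.6489)·(-1) + (-0.6489)·4 = -2.4333.
u_2 = c_2 + 2.4333·e_1 = (-3.3947, -3.2105, 2.3947, -2.5789, 2.4211).
‖u_2‖ = 6.3308, so e_2 = (-0.5362, -0.5071, 0.3783, -0.4074, 0.3824).
e_1·c_3 = (-0.1622)·(-1) + 0.3244·(-2) + 0.1622·4 + (-0.6489)·(-2) + (-0.6489)·0 = 1.4600; e_2·c_3 = (-0.5362)·(-1) + (-0.5071)·(-2) + 0.3783·4 + (-0.4074)·(-2) + 0.3824·0 = 3.8783.
u_3 = c_3 − 1.4600·e_1 − 3.8783·e_2 = (1.3165, -0.5069, 2.2961, 0.5272, -0.5358).
‖u_3‖ = 2.7977, so e_3 = (0.4706, -0.1812, 0.8207, 0.1885, -0.1915).
e_1·c_4 = (-0.1622)·(-3) + 0.3244·(-3) + 0.1622·(-1) + (-0.6489)·(-2) + (-0.6489)·(-3) = 2.5955; e_2·c_4 = (-0.5362)·(-3) + (-0.5071)·(-3) + 0.3783·(-1) + (-0.4074)·(-2) + 0.3824·(-3) = 2.4193; e_3·c_4 = 0.4706·(-3) + (-0.1812)·(-3) + 0.8207·(-1) + 0.1885·(-2) + (-0.1915)·(-3) = -1.4912.
u_4 = c_4 − 2.5955·e_1 − 2.4193·e_2 + 1.4912·e_3 = (-0.5800, -2.8854, -1.1123, 0.9508, -2.5265).
‖u_4‖ = 4.1457, so e_4 = (-0.1399, -0.6960, -0.2683, 0.2293, -0.6094).
Qᵀb = (3.8933, -0.7150, 1.8188, -0.4012).
Back-substitute: x_4 = -0.4012/4.1457 = -0.0968.
x_3 = (1.8188 + 1.4912·(-0.0968))/2.7977 = 0.5985.
x_2 = (-0.7150 − 3.8783·0.5985 − 2.4193·(-0.0968))/6.3308 = -0.4426.
x_1 = (3.8933 + 2.4333·(-0.4426) − 1.4600·0.5985 − 2.5955·(-0.0968))/6.1644 = 0.3559.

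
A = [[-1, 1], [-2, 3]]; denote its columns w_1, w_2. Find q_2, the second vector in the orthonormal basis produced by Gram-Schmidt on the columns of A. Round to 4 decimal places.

q_2 = (-0.8944, 0.4472)

w_1 = (-1, -2); ‖w_1‖ = 2.2361, so q_1 = (-0.4472, -0.8944).
q_1·w_2 = (-0.4472)·1 + (-0.8944)·3 = -3.1305.
u_2 = w_2 + 3.1305·q_1 = (-0.4000, 0.2000).
‖u_2‖ = 0.4472, so q_2 = (-0.8944, 0.4472).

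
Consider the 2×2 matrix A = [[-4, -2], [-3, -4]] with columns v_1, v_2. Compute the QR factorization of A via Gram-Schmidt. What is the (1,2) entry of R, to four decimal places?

e_1 = v_1/‖v_1‖ = (-4, -3)/5.0000 = (-0.8000, -0.6000).
r_{12} = e_1·v_2 = 4.0000.

r_{12} = 4.0000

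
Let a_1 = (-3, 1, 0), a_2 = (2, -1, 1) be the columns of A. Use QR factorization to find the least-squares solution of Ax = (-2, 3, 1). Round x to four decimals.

q_1 = a_1/‖a_1‖ = (-3, 1, 0)/3.1623 = (-0.9487, 0.3162, 0.0000).
r_{12} = q_1·a_2 = -2.2136.
u_2 = a_2 + 2.2136·q_1 = (-0.1000, -0.3000, 1.0000).
‖u_2‖ = 1.0488, so q_2 = (-0.0953, -0.2860, 0.9535).
Qᵀb = (2.8460, 0.2860).
Back-substitute: x_2 = 0.2860/1.0488 = 0.2727.
x_1 = (2.8460 + 2.2136·0.2727)/3.1623 = 1.0909.

x = (1.0909, 0.2727)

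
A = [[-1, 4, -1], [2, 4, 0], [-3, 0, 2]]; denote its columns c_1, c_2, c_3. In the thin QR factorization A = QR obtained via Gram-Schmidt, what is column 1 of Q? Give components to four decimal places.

c_1 = (-1, 2, -3); ‖c_1‖ = 3.7417, so e_1 = (-0.2673, 0.5345, -0.8018).

e_1 = (-0.2673, 0.5345, -0.8018)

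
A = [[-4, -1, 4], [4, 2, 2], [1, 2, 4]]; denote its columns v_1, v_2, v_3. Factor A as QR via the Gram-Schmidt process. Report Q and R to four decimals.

Q = [[-0.6963, 0.3984, 0.5970], [0.6963, 0.1732, 0.6965], [0.1741, 0.9007, -0.3980]], R = [[5.7446, 2.4371, -0.6963], [0.0000, 1.7495, 5.5428], [0.0000, 0.0000, 2.1891]]

e_1 = v_1/‖v_1‖ = (-4, 4, 1)/5.7446 = (-0.6963, 0.6963, 0.1741).
r_{12} = e_1·v_2 = 2.4371.
u_2 = v_2 − 2.4371·e_1 = (0.6970, 0.3030, 1.5758).
‖u_2‖ = 1.7495, so e_2 = (0.3984, 0.1732, 0.9007).
r_{13} = e_1·v_3 = -0.6963; r_{23} = e_2·v_3 = 5.5428.
u_3 = v_3 + 0.6963·e_1 − 5.5428·e_2 = (1.3069, 1.5248, -0.8713).
‖u_3‖ = 2.1891, so e_3 = (0.5970, 0.6965, -0.3980).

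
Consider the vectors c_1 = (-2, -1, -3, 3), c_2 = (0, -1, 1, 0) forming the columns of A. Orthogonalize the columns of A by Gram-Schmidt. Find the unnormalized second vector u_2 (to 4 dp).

u_2 = (-0.1739, -1.0870, 0.7391, 0.2609)

c_1 = (-2, -1, -3, 3); ‖c_1‖ = 4.7958, so e_1 = (-0.4170, -0.2085, -0.6255, 0.6255).
e_1·c_2 = (-0.4170)·0 + (-0.2085)·(-1) + (-0.6255)·1 + 0.6255·0 = -0.4170.
u_2 = c_2 + 0.4170·e_1 = (-0.1739, -1.0870, 0.7391, 0.2609).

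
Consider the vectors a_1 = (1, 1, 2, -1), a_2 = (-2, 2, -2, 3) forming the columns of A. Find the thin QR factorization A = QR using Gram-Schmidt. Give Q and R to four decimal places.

Q = [[0.3780, -0.2673], [0.3780, 0.8018], [0.7559, 0.0000], [-0.3780, 0.5345]], R = [[2.6458, -2.6458], [0.0000, 3.7417]]

q_1 = a_1/‖a_1‖ = (1, 1, 2, -1)/2.6458 = (0.3780, 0.3780, 0.7559, -0.3780).
r_{12} = q_1·a_2 = -2.6458.
u_2 = a_2 + 2.6458·q_1 = (-1.0000, 3.0000, 0.0000, 2.0000).
‖u_2‖ = 3.7417, so q_2 = (-0.2673, 0.8018, 0.0000, 0.5345).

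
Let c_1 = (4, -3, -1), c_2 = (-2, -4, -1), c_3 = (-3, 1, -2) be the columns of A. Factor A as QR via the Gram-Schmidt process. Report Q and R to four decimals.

q_1 = c_1/‖c_1‖ = (4, -3, -1)/5.0990 = (0.7845, -0.5883, -0.1961).
r_{12} = q_1·c_2 = 0.9806.
u_2 = c_2 − 0.9806·q_1 = (-2.7692, -3.4231, -0.8077).
‖u_2‖ = 4.4764, so q_2 = (-0.6186, -0.7647, -0.1804).
r_{13} = q_1·c_3 = -2.5495; r_{23} = q_2·c_3 = 1.4520.
u_3 = c_3 + 2.5495·q_1 − 1.4520·q_2 = (-0.1017, 0.6104, -2.2380).
‖u_3‖ = 2.3220, so q_3 = (-0.0438, 0.2629, -0.9638).

Q = [[0.7845, -0.6186, -0.0438], [-0.5883, -0.7647, 0.2629], [-0.1961, -0.1804, -0.9638]], R = [[5.0990, 0.9806, -2.5495], [0.0000, 4.4764, 1.4520], [0.0000, 0.0000, 2.3220]]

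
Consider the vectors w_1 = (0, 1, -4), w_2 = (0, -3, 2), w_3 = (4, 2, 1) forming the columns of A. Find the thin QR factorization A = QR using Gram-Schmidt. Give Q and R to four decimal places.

w_1 = (0, 1, -4); ‖w_1‖ = 4.1231, so e_1 = (0.0000, 0.2425, -0.9701).
e_1·w_2 = 0.0000·0 + 0.2425·(-3) + (-0.9701)·2 = -2.6679.
u_2 = w_2 + 2.6679·e_1 = (0.0000, -2.3529, -0.5882).
‖u_2‖ = 2.4254, so e_2 = (0.0000, -0.9701, -0.2425).
e_1·w_3 = 0.0000·4 + 0.2425·2 + (-0.9701)·1 = -0.4851; e_2·w_3 = 0.0000·4 + (-0.9701)·2 + (-0.2425)·1 = -2.1828.
u_3 = w_3 + 0.4851·e_1 + 2.1828·e_2 = (4.0000, 0.0000, 0.0000).
‖u_3‖ = 4.0000, so e_3 = (1.0000, 0.0000, 0.0000).

Q = [[0.0000, 0.0000, 1.0000], [0.2425, -0.9701, 0.0000], [-0.9701, -0.2425, 0.0000]], R = [[4.1231, -2.6679, -0.4851], [0.0000, 2.4254, -2.1828], [0.0000, 0.0000, 4.0000]]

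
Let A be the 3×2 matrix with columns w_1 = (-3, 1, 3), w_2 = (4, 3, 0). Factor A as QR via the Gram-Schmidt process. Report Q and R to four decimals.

Q = [[-0.6882, 0.5663], [0.2294, 0.7628], [0.6882, 0.3121]], R = [[4.3589, -2.0647], [0.0000, 4.5538]]

w_1 = (-3, 1, 3); ‖w_1‖ = 4.3589, so q_1 = (-0.6882, 0.2294, 0.6882).
q_1·w_2 = (-0.6882)·4 + 0.2294·3 + 0.6882·0 = -2.0647.
u_2 = w_2 + 2.0647·q_1 = (2.5789, 3.4737, 1.4211).
‖u_2‖ = 4.5538, so q_2 = (0.5663, 0.7628, 0.3121).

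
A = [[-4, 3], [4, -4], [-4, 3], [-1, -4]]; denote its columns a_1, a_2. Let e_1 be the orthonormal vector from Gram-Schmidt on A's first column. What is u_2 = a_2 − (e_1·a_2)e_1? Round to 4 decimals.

e_1 = a_1/‖a_1‖ = (-4, 4, -4, -1)/7.0000 = (-0.5714, 0.5714, -0.5714, -0.1429).
r_{12} = e_1·a_2 = -5.1429.
u_2 = a_2 + 5.1429·e_1 = (0.0612, -1.0612, 0.0612, -4.7347).

u_2 = (0.0612, -1.0612, 0.0612, -4.7347)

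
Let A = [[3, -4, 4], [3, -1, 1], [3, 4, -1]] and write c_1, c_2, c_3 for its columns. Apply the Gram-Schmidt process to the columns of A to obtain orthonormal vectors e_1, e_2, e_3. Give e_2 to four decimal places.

c_1 = (3, 3, 3); ‖c_1‖ = 5.1962, so e_1 = (0.5774, 0.5774, 0.5774).
e_1·c_2 = 0.5774·(-4) + 0.5774·(-1) + 0.5774·4 = -0.5774.
u_2 = c_2 + 0.5774·e_1 = (-3.6667, -0.6667, 4.3333).
‖u_2‖ = 5.7155, so e_2 = (-0.6415, -0.1166, 0.7582).

e_2 = (-0.6415, -0.1166, 0.7582)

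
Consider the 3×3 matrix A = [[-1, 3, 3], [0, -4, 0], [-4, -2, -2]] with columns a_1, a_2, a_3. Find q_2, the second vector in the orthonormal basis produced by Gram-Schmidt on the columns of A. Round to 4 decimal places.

a_1 = (-1, 0, -4); ‖a_1‖ = 4.1231, so q_1 = (-0.2425, 0.0000, -0.9701).
q_1·a_2 = (-0.2425)·3 + 0.0000·(-4) + (-0.9701)·(-2) = 1.2127.
u_2 = a_2 − 1.2127·q_1 = (3.2941, -4.0000, -0.8235).
‖u_2‖ = 5.2468, so q_2 = (0.6278, -0.7624, -0.1570).

q_2 = (0.6278, -0.7624, -0.1570)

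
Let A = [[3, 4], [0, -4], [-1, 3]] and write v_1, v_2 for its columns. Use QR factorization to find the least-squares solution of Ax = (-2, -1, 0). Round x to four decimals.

v_1 = (3, 0, -1); ‖v_1‖ = 3.1623, so e_1 = (0.9487, 0.0000, -0.3162).
e_1·v_2 = 0.9487·4 + 0.0000·(-4) + (-0.3162)·3 = 2.8460.
u_2 = v_2 − 2.8460·e_1 = (1.3000, -4.0000, 3.9000).
‖u_2‖ = 5.7359, so e_2 = (0.2266, -0.6974, 0.6799).
Qᵀb = (-1.8974, 0.2441).
Back-substitute: x_2 = 0.2441/5.7359 = 0.0426.
x_1 = (-1.8974 − 2.8460·0.0426)/3.1623 = -0.6383.

x = (-0.6383, 0.0426)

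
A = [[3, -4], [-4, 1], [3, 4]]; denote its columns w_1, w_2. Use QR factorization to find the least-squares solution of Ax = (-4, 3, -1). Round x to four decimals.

x = (-0.7514, 0.3635)

w_1 = (3, -4, 3); ‖w_1‖ = 5.8310, so e_1 = (0.5145, -0.6860, 0.5145).
e_1·w_2 = 0.5145·(-4) + (-0.6860)·1 + 0.5145·4 = -0.6860.
u_2 = w_2 + 0.6860·e_1 = (-3.6471, 0.5294, 4.3529).
‖u_2‖ = 5.7035, so e_2 = (-0.6394, 0.0928, 0.7632).
Qᵀb = (-4.6305, 2.0730).
Back-substitute: x_2 = 2.0730/5.7035 = 0.3635.
x_1 = (-4.6305 + 0.6860·0.3635)/5.8310 = -0.7514.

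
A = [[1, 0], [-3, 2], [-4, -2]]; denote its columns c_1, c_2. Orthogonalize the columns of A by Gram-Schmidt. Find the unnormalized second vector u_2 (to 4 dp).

u_2 = (-0.0769, 2.2308, -1.6923)

e_1 = c_1/‖c_1‖ = (1, -3, -4)/5.0990 = (0.1961, -0.5883, -0.7845).
r_{12} = e_1·c_2 = 0.3922.
u_2 = c_2 − 0.3922·e_1 = (-0.0769, 2.2308, -1.6923).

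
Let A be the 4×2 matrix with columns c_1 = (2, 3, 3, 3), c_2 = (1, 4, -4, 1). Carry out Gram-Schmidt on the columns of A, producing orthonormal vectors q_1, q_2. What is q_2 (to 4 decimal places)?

c_1 = (2, 3, 3, 3); ‖c_1‖ = 5.5678, so q_1 = (0.3592, 0.5388, 0.5388, 0.5388).
q_1·c_2 = 0.3592·1 + 0.5388·4 + 0.5388·(-4) + 0.5388·1 = 0.8980.
u_2 = c_2 − 0.8980·q_1 = (0.6774, 3.5161, -4.4839, 0.5161).
‖u_2‖ = 5.7614, so q_2 = (0.1176, 0.6103, -0.7783, 0.0896).

q_2 = (0.1176, 0.6103, -0.7783, 0.0896)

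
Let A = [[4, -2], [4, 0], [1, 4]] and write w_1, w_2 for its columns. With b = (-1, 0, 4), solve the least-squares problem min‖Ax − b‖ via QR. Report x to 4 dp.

e_1 = w_1/‖w_1‖ = (4, 4, 1)/5.7446 = (0.6963, 0.6963, 0.1741).
r_{12} = e_1·w_2 = -0.6963.
u_2 = w_2 + 0.6963·e_1 = (-1.5152, 0.4848, 4.1212).
‖u_2‖ = 4.4176, so e_2 = (-0.3430, 0.1098, 0.9329).
Qᵀb = (0.0000, 4.0746).
Back-substitute: x_2 = 4.0746/4.4176 = 0.9224.
x_1 = (0.0000 + 0.6963·0.9224)/5.7446 = 0.1118.

x = (0.1118, 0.9224)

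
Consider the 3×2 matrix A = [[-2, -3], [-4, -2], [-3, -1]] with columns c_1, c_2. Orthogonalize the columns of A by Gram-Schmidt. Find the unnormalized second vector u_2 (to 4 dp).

c_1 = (-2, -4, -3); ‖c_1‖ = 5.3852, so e_1 = (-0.3714, -0.7428, -0.5571).
e_1·c_2 = (-0.3714)·(-3) + (-0.7428)·(-2) + (-0.5571)·(-1) = 3.1568.
u_2 = c_2 − 3.1568·e_1 = (-1.8276, 0.3448, 0.7586).

u_2 = (-1.8276, 0.3448, 0.7586)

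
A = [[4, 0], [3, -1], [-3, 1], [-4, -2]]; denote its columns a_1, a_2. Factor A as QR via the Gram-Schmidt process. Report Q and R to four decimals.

Q = [[0.5657, -0.0658], [0.4243, -0.4603], [-0.4243, 0.4603], [-0.5657, -0.7562]], R = [[7.0711, 0.2828], [0.0000, 2.4331]]

a_1 = (4, 3, -3, -4); ‖a_1‖ = 7.0711, so q_1 = (0.5657, 0.4243, -0.4243, -0.5657).
q_1·a_2 = 0.5657·0 + 0.4243·(-1) + (-0.4243)·1 + (-0.5657)·(-2) = 0.2828.
u_2 = a_2 − 0.2828·q_1 = (-0.1600, -1.1200, 1.1200, -1.8400).
‖u_2‖ = 2.4331, so q_2 = (-0.0658, -0.4603, 0.4603, -0.7562).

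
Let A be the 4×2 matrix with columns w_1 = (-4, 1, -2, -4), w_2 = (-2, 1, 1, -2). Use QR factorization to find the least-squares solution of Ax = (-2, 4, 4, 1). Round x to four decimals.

x = (-1.0345, 2.5517)

w_1 = (-4, 1, -2, -4); ‖w_1‖ = 6.0828, so e_1 = (-0.6576, 0.1644, -0.3288, -0.6576).
e_1·w_2 = (-0.6576)·(-2) + 0.1644·1 + (-0.3288)·1 + (-0.6576)·(-2) = 2.4660.
u_2 = w_2 − 2.4660·e_1 = (-0.3784, 0.5946, 1.8108, -0.3784).
‖u_2‖ = 1.9796, so e_2 = (-0.1911, 0.3004, 0.9147, -0.1911).
Qᵀb = (0.0000, 5.0515).
Back-substitute: x_2 = 5.0515/1.9796 = 2.5517.
x_1 = (0.0000 − 2.4660·2.5517)/6.0828 = -1.0345.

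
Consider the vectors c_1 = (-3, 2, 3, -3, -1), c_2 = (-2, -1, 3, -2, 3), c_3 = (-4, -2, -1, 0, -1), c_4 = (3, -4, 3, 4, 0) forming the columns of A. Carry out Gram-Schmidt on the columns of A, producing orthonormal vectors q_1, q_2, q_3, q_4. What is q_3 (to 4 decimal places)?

q_3 = (-0.7475, -0.4974, -0.3597, 0.1290, -0.2184)

c_1 = (-3, 2, 3, -3, -1); ‖c_1‖ = 5.6569, so q_1 = (-0.5303, 0.3536, 0.5303, -0.5303, -0.1768).
q_1·c_2 = (-0.5303)·(-2) + 0.3536·(-1) + 0.5303·3 + (-0.5303)·(-2) + (-0.1768)·3 = 2.8284.
u_2 = c_2 − 2.8284·q_1 = (-0.5000, -2.0000, 1.5000, -0.5000, 3.5000).
‖u_2‖ = 4.3589, so q_2 = (-0.1147, -0.4588, 0.3441, -0.1147, 0.8030).
q_1·c_3 = (-0.5303)·(-4) + 0.3536·(-2) + 0.5303·(-1) + (-0.5303)·0 + (-0.1768)·(-1) = 1.0607; q_2·c_3 = (-0.1147)·(-4) + (-0.4588)·(-2) + 0.3441·(-1) + (-0.1147)·0 + 0.8030·(-1) = 0.2294.
u_3 = c_3 − 1.0607·q_1 − 0.2294·q_2 = (-3.4112, -2.2697, -1.6414, 0.5888, -0.9967).
‖u_3‖ = 4.5632, so q_3 = (-0.7475, -0.4974, -0.3597, 0.1290, -0.2184).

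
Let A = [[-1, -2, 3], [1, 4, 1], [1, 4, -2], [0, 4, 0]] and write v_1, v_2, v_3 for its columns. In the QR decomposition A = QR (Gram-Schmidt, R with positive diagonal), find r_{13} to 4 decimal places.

r_{13} = -2.3094

e_1 = v_1/‖v_1‖ = (-1, 1, 1, 0)/1.7321 = (-0.5774, 0.5774, 0.5774, 0.0000).
r_{13} = e_1·v_3 = -2.3094.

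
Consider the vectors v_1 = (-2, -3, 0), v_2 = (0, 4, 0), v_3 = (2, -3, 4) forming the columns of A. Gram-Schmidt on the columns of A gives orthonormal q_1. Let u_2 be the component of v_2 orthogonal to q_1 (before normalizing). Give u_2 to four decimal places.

u_2 = (-1.8462, 1.2308, 0.0000)

q_1 = v_1/‖v_1‖ = (-2, -3, 0)/3.6056 = (-0.5547, -0.8321, 0.0000).
r_{12} = q_1·v_2 = -3.3282.
u_2 = v_2 + 3.3282·q_1 = (-1.8462, 1.2308, 0.0000).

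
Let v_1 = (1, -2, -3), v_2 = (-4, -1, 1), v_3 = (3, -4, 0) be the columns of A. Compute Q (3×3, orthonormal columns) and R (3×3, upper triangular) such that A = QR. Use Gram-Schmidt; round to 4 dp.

v_1 = (1, -2, -3); ‖v_1‖ = 3.7417, so q_1 = (0.2673, -0.5345, -0.8018).
q_1·v_2 = 0.2673·(-4) + (-0.5345)·(-1) + (-0.8018)·1 = -1.3363.
u_2 = v_2 + 1.3363·q_1 = (-3.6429, -1.7143, -0.0714).
‖u_2‖ = 4.0267, so q_2 = (-0.9047, -0.4257, -0.0177).
q_1·v_3 = 0.2673·3 + (-0.5345)·(-4) + (-0.8018)·0 = 2.9399; q_2·v_3 = (-0.9047)·3 + (-0.4257)·(-4) + (-0.0177)·0 = -1.0111.
u_3 = v_3 − 2.9399·q_1 + 1.0111·q_2 = (1.2996, -2.8590, 2.3392).
‖u_3‖ = 3.9160, so q_3 = (0.3319, -0.7301, 0.5974).

Q = [[0.2673, -0.9047, 0.3319], [-0.5345, -0.4257, -0.7301], [-0.8018, -0.0177, 0.5974]], R = [[3.7417, -1.3363, 2.9399], [0.0000, 4.0267, -1.0111], [0.0000, 0.0000, 3.9160]]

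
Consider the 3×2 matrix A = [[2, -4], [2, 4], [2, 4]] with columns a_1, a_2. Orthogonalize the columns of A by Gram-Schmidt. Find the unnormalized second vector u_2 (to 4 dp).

u_2 = (-5.3333, 2.6667, 2.6667)

q_1 = a_1/‖a_1‖ = (2, 2, 2)/3.4641 = (0.5774, 0.5774, 0.5774).
r_{12} = q_1·a_2 = 2.3094.
u_2 = a_2 − 2.3094·q_1 = (-5.3333, 2.6667, 2.6667).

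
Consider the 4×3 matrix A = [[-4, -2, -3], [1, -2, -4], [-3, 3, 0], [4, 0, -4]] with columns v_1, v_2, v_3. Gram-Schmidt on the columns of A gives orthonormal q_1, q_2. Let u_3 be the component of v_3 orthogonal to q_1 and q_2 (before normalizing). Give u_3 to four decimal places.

u_3 = (-1.9333, -2.2667, -2.8000, -3.4667)

v_1 = (-4, 1, -3, 4); ‖v_1‖ = 6.4807, so q_1 = (-0.6172, 0.1543, -0.4629, 0.6172).
q_1·v_2 = (-0.6172)·(-2) + 0.1543·(-2) + (-0.4629)·3 + 0.6172·0 = -0.4629.
u_2 = v_2 + 0.4629·q_1 = (-2.2857, -1.9286, 2.7857, 0.2857).
‖u_2‖ = 4.0970, so q_2 = (-0.5579, -0.4707, 0.6799, 0.0697).
q_1·v_3 = (-0.6172)·(-3) + 0.1543·(-4) + (-0.4629)·0 + 0.6172·(-4) = -1.2344; q_2·v_3 = (-0.5579)·(-3) + (-0.4707)·(-4) + 0.6799·0 + 0.0697·(-4) = 3.2776.
u_3 = v_3 + 1.2344·q_1 − 3.2776·q_2 = (-1.9333, -2.2667, -2.8000, -3.4667).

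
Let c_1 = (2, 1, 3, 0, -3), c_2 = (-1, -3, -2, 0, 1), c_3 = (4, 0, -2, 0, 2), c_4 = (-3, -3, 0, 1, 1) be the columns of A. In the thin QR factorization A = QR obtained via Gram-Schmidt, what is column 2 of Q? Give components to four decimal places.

q_2 = (0.0854, -0.9395, -0.0683, 0.0000, -0.3246)

c_1 = (2, 1, 3, 0, -3); ‖c_1‖ = 4.7958, so q_1 = (0.4170, 0.2085, 0.6255, 0.0000, -0.6255).
q_1·c_2 = 0.4170·(-1) + 0.2085·(-3) + 0.6255·(-2) + 0.0000·0 + (-0.6255)·1 = -2.9192.
u_2 = c_2 + 2.9192·q_1 = (0.2174, -2.3913, -0.1739, 0.0000, -0.8261).
‖u_2‖ = 2.5452, so q_2 = (0.0854, -0.9395, -0.0683, 0.0000, -0.3246).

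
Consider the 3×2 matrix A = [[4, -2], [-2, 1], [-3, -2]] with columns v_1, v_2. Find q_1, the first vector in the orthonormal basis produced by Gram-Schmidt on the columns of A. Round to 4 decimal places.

v_1 = (4, -2, -3); ‖v_1‖ = 5.3852, so q_1 = (0.7428, -0.3714, -0.5571).

q_1 = (0.7428, -0.3714, -0.5571)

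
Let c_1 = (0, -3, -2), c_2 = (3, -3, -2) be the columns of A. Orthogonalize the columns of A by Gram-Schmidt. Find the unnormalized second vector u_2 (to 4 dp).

e_1 = c_1/‖c_1‖ = (0, -3, -2)/3.6056 = (0.0000, -0.8321, -0.5547).
r_{12} = e_1·c_2 = 3.6056.
u_2 = c_2 − 3.6056·e_1 = (3.0000, 0.0000, 0.0000).

u_2 = (3.0000, 0.0000, 0.0000)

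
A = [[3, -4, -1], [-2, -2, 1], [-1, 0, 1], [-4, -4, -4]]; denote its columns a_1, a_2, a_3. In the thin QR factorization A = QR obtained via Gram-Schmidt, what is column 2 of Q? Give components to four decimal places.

a_1 = (3, -2, -1, -4); ‖a_1‖ = 5.4772, so e_1 = (0.5477, -0.3651, -0.1826, -0.7303).
e_1·a_2 = 0.5477·(-4) + (-0.3651)·(-2) + (-0.1826)·0 + (-0.7303)·(-4) = 1.4606.
u_2 = a_2 − 1.4606·e_1 = (-4.8000, -1.4667, 0.2667, -2.9333).
‖u_2‖ = 5.8195, so e_2 = (-0.8248, -0.2520, 0.0458, -0.5041).

e_2 = (-0.8248, -0.2520, 0.0458, -0.5041)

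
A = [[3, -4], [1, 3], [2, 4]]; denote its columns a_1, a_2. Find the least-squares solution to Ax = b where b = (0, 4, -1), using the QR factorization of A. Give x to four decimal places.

x = (0.1571, 0.1990)

e_1 = a_1/‖a_1‖ = (3, 1, 2)/3.7417 = (0.8018, 0.2673, 0.5345).
r_{12} = e_1·a_2 = -0.2673.
u_2 = a_2 + 0.2673·e_1 = (-3.7857, 3.0714, 4.1429).
‖u_2‖ = 6.3975, so e_2 = (-0.5917, 0.4801, 0.6476).
Qᵀb = (0.5345, 1.2728).
Back-substitute: x_2 = 1.2728/6.3975 = 0.1990.
x_1 = (0.5345 + 0.2673·0.1990)/3.7417 = 0.1571.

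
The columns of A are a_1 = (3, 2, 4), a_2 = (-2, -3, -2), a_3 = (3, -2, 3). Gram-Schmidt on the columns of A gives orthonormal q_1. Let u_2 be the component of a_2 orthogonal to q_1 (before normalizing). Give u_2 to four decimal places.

a_1 = (3, 2, 4); ‖a_1‖ = 5.3852, so q_1 = (0.5571, 0.3714, 0.7428).
q_1·a_2 = 0.5571·(-2) + 0.3714·(-3) + 0.7428·(-2) = -3.7139.
u_2 = a_2 + 3.7139·q_1 = (0.0690, -1.6207, 0.7586).

u_2 = (0.0690, -1.6207, 0.7586)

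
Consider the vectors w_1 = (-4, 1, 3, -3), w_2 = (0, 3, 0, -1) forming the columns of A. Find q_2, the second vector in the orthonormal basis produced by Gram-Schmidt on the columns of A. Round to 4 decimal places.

w_1 = (-4, 1, 3, -3); ‖w_1‖ = 5.9161, so q_1 = (-0.6761, 0.1690, 0.5071, -0.5071).
q_1·w_2 = (-0.6761)·0 + 0.1690·3 + 0.5071·0 + (-0.5071)·(-1) = 1.0142.
u_2 = w_2 − 1.0142·q_1 = (0.6857, 2.8286, -0.5143, -0.4857).
‖u_2‖ = 2.9952, so q_2 = (0.2289, 0.9444, -0.1717, -0.1622).

q_2 = (0.2289, 0.9444, -0.1717, -0.1622)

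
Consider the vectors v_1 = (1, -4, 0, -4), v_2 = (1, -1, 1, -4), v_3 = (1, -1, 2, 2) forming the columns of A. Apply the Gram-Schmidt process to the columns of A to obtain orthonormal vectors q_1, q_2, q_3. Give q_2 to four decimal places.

q_1 = v_1/‖v_1‖ = (1, -4, 0, -4)/5.7446 = (0.1741, -0.6963, 0.0000, -0.6963).
r_{12} = q_1·v_2 = 3.6556.
u_2 = v_2 − 3.6556·q_1 = (0.3636, 1.5455, 1.0000, -1.4545).
‖u_2‖ = 2.3741, so q_2 = (0.1532, 0.6510, 0.4212, -0.6127).

q_2 = (0.1532, 0.6510, 0.4212, -0.6127)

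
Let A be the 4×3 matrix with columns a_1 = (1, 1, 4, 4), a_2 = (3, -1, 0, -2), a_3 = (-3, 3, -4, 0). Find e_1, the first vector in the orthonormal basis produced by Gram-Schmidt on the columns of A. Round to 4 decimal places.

a_1 = (1, 1, 4, 4); ‖a_1‖ = 5.8310, so e_1 = (0.1715, 0.1715, 0.6860, 0.6860).

e_1 = (0.1715, 0.1715, 0.6860, 0.6860)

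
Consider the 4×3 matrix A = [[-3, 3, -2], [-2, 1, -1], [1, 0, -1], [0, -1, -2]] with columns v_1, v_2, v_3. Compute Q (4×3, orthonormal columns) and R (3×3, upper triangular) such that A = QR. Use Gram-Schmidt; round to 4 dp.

Q = [[-0.8018, 0.4187, -0.2517], [-0.5345, -0.3722, 0.0479], [0.2673, 0.5118, -0.6591], [0.0000, -0.6513, -0.7071]], R = [[3.7417, -2.9399, 1.8708], [0.0000, 1.5353, 0.3257], [0.0000, 0.0000, 2.5286]]

e_1 = v_1/‖v_1‖ = (-3, -2, 1, 0)/3.7417 = (-0.8018, -0.5345, 0.2673, 0.0000).
r_{12} = e_1·v_2 = -2.9399.
u_2 = v_2 + 2.9399·e_1 = (0.6429, -0.5714, 0.7857, -1.0000).
‖u_2‖ = 1.5353, so e_2 = (0.4187, -0.3722, 0.5118, -0.6513).
r_{13} = e_1·v_3 = 1.8708; r_{23} = e_2·v_3 = 0.3257.
u_3 = v_3 − 1.8708·e_1 − 0.3257·e_2 = (-0.6364, 0.1212, -1.6667, -1.7879).
‖u_3‖ = 2.5286, so e_3 = (-0.2517, 0.0479, -0.6591, -0.7071).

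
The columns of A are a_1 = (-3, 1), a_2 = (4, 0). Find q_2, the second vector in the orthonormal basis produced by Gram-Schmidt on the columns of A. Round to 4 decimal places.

q_2 = (0.3162, 0.9487)

a_1 = (-3, 1); ‖a_1‖ = 3.1623, so q_1 = (-0.9487, 0.3162).
q_1·a_2 = (-0.9487)·4 + 0.3162·0 = -3.7947.
u_2 = a_2 + 3.7947·q_1 = (0.4000, 1.2000).
‖u_2‖ = 1.2649, so q_2 = (0.3162, 0.9487).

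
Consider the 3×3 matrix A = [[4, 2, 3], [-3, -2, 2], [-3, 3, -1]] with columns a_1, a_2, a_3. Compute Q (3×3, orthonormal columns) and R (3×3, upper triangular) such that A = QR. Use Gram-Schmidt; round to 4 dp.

a_1 = (4, -3, -3); ‖a_1‖ = 5.8310, so e_1 = (0.6860, -0.5145, -0.5145).
e_1·a_2 = 0.6860·2 + (-0.5145)·(-2) + (-0.5145)·3 = 0.8575.
u_2 = a_2 − 0.8575·e_1 = (1.4118, -1.5588, 3.4412).
‖u_2‖ = 4.0330, so e_2 = (0.3501, -0.3865, 0.8533).
e_1·a_3 = 0.6860·3 + (-0.5145)·2 + (-0.5145)·(-1) = 1.5435; e_2·a_3 = 0.3501·3 + (-0.3865)·2 + 0.8533·(-1) = -0.5761.
u_3 = a_3 − 1.5435·e_1 + 0.5761·e_2 = (2.1429, 2.5714, 0.2857).
‖u_3‖ = 3.3594, so e_3 = (0.6379, 0.7654, 0.0850).

Q = [[0.6860, 0.3501, 0.6379], [-0.5145, -0.3865, 0.7654], [-0.5145, 0.8533, 0.0850]], R = [[5.8310, 0.8575, 1.5435], [0.0000, 4.0330, -0.5761], [0.0000, 0.0000, 3.3594]]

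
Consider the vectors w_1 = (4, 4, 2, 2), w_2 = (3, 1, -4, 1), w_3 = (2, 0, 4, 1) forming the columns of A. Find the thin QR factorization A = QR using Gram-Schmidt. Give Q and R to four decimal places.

Q = [[0.6325, 0.4041, 0.5572], [0.6325, 0.0000, -0.7702], [0.3162, -0.9091, 0.2655], [0.3162, 0.1010, 0.1607]], R = [[6.3246, 1.5811, 2.8460], [0.0000, 4.9497, -2.7274], [0.0000, 0.0000, 2.3369]]

w_1 = (4, 4, 2, 2); ‖w_1‖ = 6.3246, so e_1 = (0.6325, 0.6325, 0.3162, 0.3162).
e_1·w_2 = 0.6325·3 + 0.6325·1 + 0.3162·(-4) + 0.3162·1 = 1.5811.
u_2 = w_2 − 1.5811·e_1 = (2.0000, 0.0000, -4.5000, 0.5000).
‖u_2‖ = 4.9497, so e_2 = (0.4041, 0.0000, -0.9091, 0.1010).
e_1·w_3 = 0.6325·2 + 0.6325·0 + 0.3162·4 + 0.3162·1 = 2.8460; e_2·w_3 = 0.4041·2 + 0.0000·0 + (-0.9091)·4 + 0.1010·1 = -2.7274.
u_3 = w_3 − 2.8460·e_1 + 2.7274·e_2 = (1.3020, -1.8000, 0.6204, 0.3755).
‖u_3‖ = 2.3369, so e_3 = (0.5572, -0.7702, 0.2655, 0.1607).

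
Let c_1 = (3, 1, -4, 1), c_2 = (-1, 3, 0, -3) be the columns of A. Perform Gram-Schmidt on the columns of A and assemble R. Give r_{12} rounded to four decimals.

c_1 = (3, 1, -4, 1); ‖c_1‖ = 5.1962, so q_1 = (0.5774, 0.1925, -0.7698, 0.1925).
r_{12} = q_1·c_2 = -0.5774.

r_{12} = -0.5774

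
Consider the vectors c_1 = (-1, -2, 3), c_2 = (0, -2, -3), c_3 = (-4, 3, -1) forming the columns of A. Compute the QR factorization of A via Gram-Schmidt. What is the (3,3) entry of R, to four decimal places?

c_1 = (-1, -2, 3); ‖c_1‖ = 3.7417, so q_1 = (-0.2673, -0.5345, 0.8018).
q_1·c_2 = (-0.2673)·0 + (-0.5345)·(-2) + 0.8018·(-3) = -1.3363.
u_2 = c_2 + 1.3363·q_1 = (-0.3571, -2.7143, -1.9286).
‖u_2‖ = 3.3488, so q_2 = (-0.1066, -0.8105, -0.5759).
q_1·c_3 = (-0.2673)·(-4) + (-0.5345)·3 + 0.8018·(-1) = -1.3363; q_2·c_3 = (-0.1066)·(-4) + (-0.8105)·3 + (-0.5759)·(-1) = -1.4291.
u_3 = c_3 + 1.3363·q_1 + 1.4291·q_2 = (-4.5096, 1.1274, -0.7516).
r_{33} = ‖u_3‖ = 4.7087.

r_{33} = 4.7087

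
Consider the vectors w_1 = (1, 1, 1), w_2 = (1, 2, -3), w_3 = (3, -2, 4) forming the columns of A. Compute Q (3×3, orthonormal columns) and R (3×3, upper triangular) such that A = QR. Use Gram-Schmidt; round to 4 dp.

Q = [[0.5774, 0.2673, 0.7715], [0.5774, 0.5345, -0.6172], [0.5774, -0.8018, -0.1543]], R = [[1.7321, 0.0000, 2.8868], [0.0000, 3.7417, -3.4744], [0.0000, 0.0000, 2.9318]]

w_1 = (1, 1, 1); ‖w_1‖ = 1.7321, so q_1 = (0.5774, 0.5774, 0.5774).
q_1·w_2 = 0.5774·1 + 0.5774·2 + 0.5774·(-3) = 0.0000.
u_2 = w_2 − 0.0000·q_1 = (1.0000, 2.0000, -3.0000).
‖u_2‖ = 3.7417, so q_2 = (0.2673, 0.5345, -0.8018).
q_1·w_3 = 0.5774·3 + 0.5774·(-2) + 0.5774·4 = 2.8868; q_2·w_3 = 0.2673·3 + 0.5345·(-2) + (-0.8018)·4 = -3.4744.
u_3 = w_3 − 2.8868·q_1 + 3.4744·q_2 = (2.2619, -1.8095, -0.4524).
‖u_3‖ = 2.9318, so q_3 = (0.7715, -0.6172, -0.1543).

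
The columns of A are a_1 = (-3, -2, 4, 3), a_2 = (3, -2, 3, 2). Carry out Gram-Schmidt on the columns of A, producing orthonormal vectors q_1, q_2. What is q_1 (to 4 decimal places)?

a_1 = (-3, -2, 4, 3); ‖a_1‖ = 6.1644, so q_1 = (-0.4867, -0.3244, 0.6489, 0.4867).

q_1 = (-0.4867, -0.3244, 0.6489, 0.4867)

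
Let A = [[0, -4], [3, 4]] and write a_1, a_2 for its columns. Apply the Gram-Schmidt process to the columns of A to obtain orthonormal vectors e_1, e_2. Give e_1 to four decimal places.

e_1 = (0.0000, 1.0000)

a_1 = (0, 3); ‖a_1‖ = 3.0000, so e_1 = (0.0000, 1.0000).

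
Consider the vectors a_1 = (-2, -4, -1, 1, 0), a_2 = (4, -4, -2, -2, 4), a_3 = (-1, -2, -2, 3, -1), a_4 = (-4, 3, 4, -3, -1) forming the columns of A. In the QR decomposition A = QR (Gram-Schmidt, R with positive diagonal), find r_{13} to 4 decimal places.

r_{13} = 3.1980

a_1 = (-2, -4, -1, 1, 0); ‖a_1‖ = 4.6904, so q_1 = (-0.4264, -0.8528, -0.2132, 0.2132, 0.0000).
r_{13} = q_1·a_3 = 3.1980.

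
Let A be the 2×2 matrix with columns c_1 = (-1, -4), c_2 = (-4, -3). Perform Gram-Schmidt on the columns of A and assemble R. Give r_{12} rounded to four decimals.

r_{12} = 3.8806

c_1 = (-1, -4); ‖c_1‖ = 4.1231, so e_1 = (-0.2425, -0.9701).
r_{12} = e_1·c_2 = 3.8806.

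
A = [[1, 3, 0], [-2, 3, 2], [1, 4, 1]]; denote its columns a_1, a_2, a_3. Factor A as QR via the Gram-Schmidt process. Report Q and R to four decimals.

a_1 = (1, -2, 1); ‖a_1‖ = 2.4495, so e_1 = (0.4082, -0.8165, 0.4082).
e_1·a_2 = 0.4082·3 + (-0.8165)·3 + 0.4082·4 = 0.4082.
u_2 = a_2 − 0.4082·e_1 = (2.8333, 3.3333, 3.8333).
‖u_2‖ = 5.8166, so e_2 = (0.4871, 0.5731, 0.6590).
e_1·a_3 = 0.4082·0 + (-0.8165)·2 + 0.4082·1 = -1.2247; e_2·a_3 = 0.4871·0 + 0.5731·2 + 0.6590·1 = 1.8052.
u_3 = a_3 + 1.2247·e_1 − 1.8052·e_2 = (-0.3793, -0.0345, 0.3103).
‖u_3‖ = 0.4913, so e_3 = (-0.7720, -0.0702, 0.6317).

Q = [[0.4082, 0.4871, -0.7720], [-0.8165, 0.5731, -0.0702], [0.4082, 0.6590, 0.6317]], R = [[2.4495, 0.4082, -1.2247], [0.0000, 5.8166, 1.8052], [0.0000, 0.0000, 0.4913]]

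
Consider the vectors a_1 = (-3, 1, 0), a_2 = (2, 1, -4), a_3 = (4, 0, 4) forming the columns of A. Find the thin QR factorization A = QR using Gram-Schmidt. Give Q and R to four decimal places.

Q = [[-0.9487, 0.1162, 0.2941], [0.3162, 0.3487, 0.8823], [0.0000, -0.9300, 0.3676]], R = [[3.1623, -1.5811, -3.7947], [0.0000, 4.3012, -3.2549], [0.0000, 0.0000, 2.6468]]

a_1 = (-3, 1, 0); ‖a_1‖ = 3.1623, so e_1 = (-0.9487, 0.3162, 0.0000).
e_1·a_2 = (-0.9487)·2 + 0.3162·1 + 0.0000·(-4) = -1.5811.
u_2 = a_2 + 1.5811·e_1 = (0.5000, 1.5000, -4.0000).
‖u_2‖ = 4.3012, so e_2 = (0.1162, 0.3487, -0.9300).
e_1·a_3 = (-0.9487)·4 + 0.3162·0 + 0.0000·4 = -3.7947; e_2·a_3 = 0.1162·4 + 0.3487·0 + (-0.9300)·4 = -3.2549.
u_3 = a_3 + 3.7947·e_1 + 3.2549·e_2 = (0.7784, 2.3351, 0.9730).
‖u_3‖ = 2.6468, so e_3 = (0.2941, 0.8823, 0.3676).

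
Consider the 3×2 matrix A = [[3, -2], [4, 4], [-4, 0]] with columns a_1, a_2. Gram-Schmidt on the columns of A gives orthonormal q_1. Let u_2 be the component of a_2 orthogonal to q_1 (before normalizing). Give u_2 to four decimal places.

u_2 = (-2.7317, 3.0244, 0.9756)

a_1 = (3, 4, -4); ‖a_1‖ = 6.4031, so q_1 = (0.4685, 0.6247, -0.6247).
q_1·a_2 = 0.4685·(-2) + 0.6247·4 + (-0.6247)·0 = 1.5617.
u_2 = a_2 − 1.5617·q_1 = (-2.7317, 3.0244, 0.9756).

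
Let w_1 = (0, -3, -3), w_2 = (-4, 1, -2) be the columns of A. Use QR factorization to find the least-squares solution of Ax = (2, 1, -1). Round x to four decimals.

w_1 = (0, -3, -3); ‖w_1‖ = 4.2426, so q_1 = (0.0000, -0.7071, -0.7071).
q_1·w_2 = 0.0000·(-4) + (-0.7071)·1 + (-0.7071)·(-2) = 0.7071.
u_2 = w_2 − 0.7071·q_1 = (-4.0000, 1.5000, -1.5000).
‖u_2‖ = 4.5277, so q_2 = (-0.8835, 0.3313, -0.3313).
Qᵀb = (0.0000, -1.1043).
Back-substitute: x_2 = -1.1043/4.5277 = -0.2439.
x_1 = (0.0000 − 0.7071·(-0.2439))/4.2426 = 0.0407.

x = (0.0407, -0.2439)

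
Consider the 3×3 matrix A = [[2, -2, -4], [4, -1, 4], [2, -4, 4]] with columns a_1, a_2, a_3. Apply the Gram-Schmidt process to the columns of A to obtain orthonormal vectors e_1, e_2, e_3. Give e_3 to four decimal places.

e_3 = (-0.8890, 0.2540, 0.3810)

a_1 = (2, 4, 2); ‖a_1‖ = 4.8990, so e_1 = (0.4082, 0.8165, 0.4082).
e_1·a_2 = 0.4082·(-2) + 0.8165·(-1) + 0.4082·(-4) = -3.2660.
u_2 = a_2 + 3.2660·e_1 = (-0.6667, 1.6667, -2.6667).
‖u_2‖ = 3.2146, so e_2 = (-0.2074, 0.5185, -0.8296).
e_1·a_3 = 0.4082·(-4) + 0.8165·4 + 0.4082·4 = 3.2660; e_2·a_3 = (-0.2074)·(-4) + 0.5185·4 + (-0.8296)·4 = -0.4148.
u_3 = a_3 − 3.2660·e_1 + 0.4148·e_2 = (-5.4194, 1.5484, 2.3226).
‖u_3‖ = 6.0960, so e_3 = (-0.8890, 0.2540, 0.3810).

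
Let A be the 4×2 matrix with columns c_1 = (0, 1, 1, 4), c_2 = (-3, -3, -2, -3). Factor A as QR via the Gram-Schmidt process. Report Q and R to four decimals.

Q = [[0.0000, -0.7760], [0.2357, -0.5317], [0.2357, -0.2730], [0.9428, 0.2012]], R = [[4.2426, -4.0069], [0.0000, 3.8658]]

c_1 = (0, 1, 1, 4); ‖c_1‖ = 4.2426, so q_1 = (0.0000, 0.2357, 0.2357, 0.9428).
q_1·c_2 = 0.0000·(-3) + 0.2357·(-3) + 0.2357·(-2) + 0.9428·(-3) = -4.0069.
u_2 = c_2 + 4.0069·q_1 = (-3.0000, -2.0556, -1.0556, 0.7778).
‖u_2‖ = 3.8658, so q_2 = (-0.7760, -0.5317, -0.2730, 0.2012).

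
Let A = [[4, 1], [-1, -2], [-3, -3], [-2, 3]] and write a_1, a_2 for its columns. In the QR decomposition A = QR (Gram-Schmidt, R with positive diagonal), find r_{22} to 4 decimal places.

r_{22} = 4.5056

a_1 = (4, -1, -3, -2); ‖a_1‖ = 5.4772, so q_1 = (0.7303, -0.1826, -0.5477, -0.3651).
q_1·a_2 = 0.7303·1 + (-0.1826)·(-2) + (-0.5477)·(-3) + (-0.3651)·3 = 1.6432.
u_2 = a_2 − 1.6432·q_1 = (-0.2000, -1.7000, -2.1000, 3.6000).
r_{22} = ‖u_2‖ = 4.5056.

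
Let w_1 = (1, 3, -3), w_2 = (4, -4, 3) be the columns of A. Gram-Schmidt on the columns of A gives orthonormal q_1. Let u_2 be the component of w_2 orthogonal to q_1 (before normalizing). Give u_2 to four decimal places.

u_2 = (4.8947, -1.3158, 0.3158)

q_1 = w_1/‖w_1‖ = (1, 3, -3)/4.3589 = (0.2294, 0.6882, -0.6882).
r_{12} = q_1·w_2 = -3.9001.
u_2 = w_2 + 3.9001·q_1 = (4.8947, -1.3158, 0.3158).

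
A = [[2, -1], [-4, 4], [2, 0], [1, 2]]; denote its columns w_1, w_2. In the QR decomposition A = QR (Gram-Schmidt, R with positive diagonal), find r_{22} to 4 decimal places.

r_{22} = 3.2802

w_1 = (2, -4, 2, 1); ‖w_1‖ = 5.0000, so q_1 = (0.4000, -0.8000, 0.4000, 0.2000).
q_1·w_2 = 0.4000·(-1) + (-0.8000)·4 + 0.4000·0 + 0.2000·2 = -3.2000.
u_2 = w_2 + 3.2000·q_1 = (0.2800, 1.4400, 1.2800, 2.6400).
r_{22} = ‖u_2‖ = 3.2802.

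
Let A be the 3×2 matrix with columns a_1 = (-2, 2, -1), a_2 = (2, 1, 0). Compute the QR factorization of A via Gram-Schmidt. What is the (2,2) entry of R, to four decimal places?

r_{22} = 2.1344

a_1 = (-2, 2, -1); ‖a_1‖ = 3.0000, so q_1 = (-0.6667, 0.6667, -0.3333).
q_1·a_2 = (-0.6667)·2 + 0.6667·1 + (-0.3333)·0 = -0.6667.
u_2 = a_2 + 0.6667·q_1 = (1.5556, 1.4444, -0.2222).
r_{22} = ‖u_2‖ = 2.1344.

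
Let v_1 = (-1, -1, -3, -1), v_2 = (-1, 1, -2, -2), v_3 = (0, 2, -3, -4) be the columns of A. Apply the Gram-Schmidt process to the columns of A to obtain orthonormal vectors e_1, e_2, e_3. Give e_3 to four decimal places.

v_1 = (-1, -1, -3, -1); ‖v_1‖ = 3.4641, so e_1 = (-0.2887, -0.2887, -0.8660, -0.2887).
e_1·v_2 = (-0.2887)·(-1) + (-0.2887)·1 + (-0.8660)·(-2) + (-0.2887)·(-2) = 2.3094.
u_2 = v_2 − 2.3094·e_1 = (-0.3333, 1.6667, 0.0000, -1.3333).
‖u_2‖ = 2.1602, so e_2 = (-0.1543, 0.7715, 0.0000, -0.6172).
e_1·v_3 = (-0.2887)·0 + (-0.2887)·2 + (-0.8660)·(-3) + (-0.2887)·(-4) = 3.1754; e_2·v_3 = (-0.1543)·0 + 0.7715·2 + 0.0000·(-3) + (-0.6172)·(-4) = 4.0119.
u_3 = v_3 − 3.1754·e_1 − 4.0119·e_2 = (1.5357, -0.1786, -0.2500, -0.6071).
‖u_3‖ = 1.6797, so e_3 = (0.9143, -0.1063, -0.1488, -0.3615).

e_3 = (0.9143, -0.1063, -0.1488, -0.3615)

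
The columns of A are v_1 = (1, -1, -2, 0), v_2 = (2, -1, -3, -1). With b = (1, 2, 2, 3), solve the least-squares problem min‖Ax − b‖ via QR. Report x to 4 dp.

x = (0.6667, -1.0000)

v_1 = (1, -1, -2, 0); ‖v_1‖ = 2.4495, so q_1 = (0.4082, -0.4082, -0.8165, 0.0000).
q_1·v_2 = 0.4082·2 + (-0.4082)·(-1) + (-0.8165)·(-3) + 0.0000·(-1) = 3.6742.
u_2 = v_2 − 3.6742·q_1 = (0.5000, 0.5000, 0.0000, -1.0000).
‖u_2‖ = 1.2247, so q_2 = (0.4082, 0.4082, 0.0000, -0.8165).
Qᵀb = (-2.0412, -1.2247).
Back-substitute: x_2 = -1.2247/1.2247 = -1.0000.
x_1 = (-2.0412 − 3.6742·(-1.0000))/2.4495 = 0.6667.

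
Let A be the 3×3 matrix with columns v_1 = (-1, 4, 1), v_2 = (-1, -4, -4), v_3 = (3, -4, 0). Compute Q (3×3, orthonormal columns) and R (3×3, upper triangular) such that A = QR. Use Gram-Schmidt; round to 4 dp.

v_1 = (-1, 4, 1); ‖v_1‖ = 4.2426, so e_1 = (-0.2357, 0.9428, 0.2357).
e_1·v_2 = (-0.2357)·(-1) + 0.9428·(-4) + 0.2357·(-4) = -4.4783.
u_2 = v_2 + 4.4783·e_1 = (-2.0556, 0.2222, -2.9444).
‖u_2‖ = 3.5978, so e_2 = (-0.5713, 0.0618, -0.8184).
e_1·v_3 = (-0.2357)·3 + 0.9428·(-4) + 0.2357·0 = -4.4783; e_2·v_3 = (-0.5713)·3 + 0.0618·(-4) + (-0.8184)·0 = -1.9611.
u_3 = v_3 + 4.4783·e_1 + 1.9611·e_2 = (0.8240, 0.3433, -0.5494).
‖u_3‖ = 1.0482, so e_3 = (0.7861, 0.3276, -0.5241).

Q = [[-0.2357, -0.5713, 0.7861], [0.9428, 0.0618, 0.3276], [0.2357, -0.8184, -0.5241]], R = [[4.2426, -4.4783, -4.4783], [0.0000, 3.5978, -1.9611], [0.0000, 0.0000, 1.0482]]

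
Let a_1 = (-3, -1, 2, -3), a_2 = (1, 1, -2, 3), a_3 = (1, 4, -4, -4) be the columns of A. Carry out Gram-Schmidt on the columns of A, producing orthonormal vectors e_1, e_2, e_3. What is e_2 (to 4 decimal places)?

a_1 = (-3, -1, 2, -3); ‖a_1‖ = 4.7958, so e_1 = (-0.6255, -0.2085, 0.4170, -0.6255).
e_1·a_2 = (-0.6255)·1 + (-0.2085)·1 + 0.4170·(-2) + (-0.6255)·3 = -3.5447.
u_2 = a_2 + 3.5447·e_1 = (-1.2174, 0.2609, -0.5217, 0.7826).
‖u_2‖ = 1.5604, so e_2 = (-0.7802, 0.1672, -0.3344, 0.5016).

e_2 = (-0.7802, 0.1672, -0.3344, 0.5016)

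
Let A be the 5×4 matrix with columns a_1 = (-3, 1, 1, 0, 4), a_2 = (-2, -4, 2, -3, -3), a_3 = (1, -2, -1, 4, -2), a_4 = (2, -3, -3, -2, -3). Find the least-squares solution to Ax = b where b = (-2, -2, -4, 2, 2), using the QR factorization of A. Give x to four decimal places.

x = (1.7858, -0.3216, 0.8825, 1.2681)

q_1 = a_1/‖a_1‖ = (-3, 1, 1, 0, 4)/5.1962 = (-0.5774, 0.1925, 0.1925, 0.0000, 0.7698).
r_{12} = q_1·a_2 = -1.5396.
u_2 = a_2 + 1.5396·q_1 = (-2.8889, -3.7037, 2.2963, -3.0000, -1.8148).
‖u_2‖ = 6.2952, so q_2 = (-0.4589, -0.5883, 0.3648, -0.4766, -0.2883).
r_{13} = q_1·a_3 = -2.6943; r_{23} = q_2·a_3 = -0.9766.
u_3 = a_3 + 2.6943·q_1 + 0.9766·q_2 = (-1.0037, -2.0561, -0.1252, 3.5346, -0.2075).
‖u_3‖ = 4.2175, so q_3 = (-0.2380, -0.4875, -0.0297, 0.8381, -0.0492).
r_{14} = q_1·a_4 = -4.6188; r_{24} = q_2·a_4 = 1.5709; r_{34} = q_3·a_4 = -0.4529.
u_4 = a_4 + 4.6188·q_1 − 1.5709·q_2 + 0.4529·q_3 = (-0.0536, -1.4077, -2.6976, -0.8718, 0.9861).
‖u_4‖ = 3.3157, so q_4 = (-0.0162, -0.4246, -0.8136, -0.2629, 0.2974).
Qᵀb = (1.5396, -0.8943, 3.1476, 4.2047).
Back-substitute: x_4 = 4.2047/3.3157 = 1.2681.
x_3 = (3.1476 + 0.4529·1.2681)/4.2175 = 0.8825.
x_2 = (-0.8943 + 0.9766·0.8825 − 1.5709·1.2681)/6.2952 = -0.3216.
x_1 = (1.5396 + 1.5396·(-0.3216) + 2.6943·0.8825 + 4.6188·1.2681)/5.1962 = 1.7858.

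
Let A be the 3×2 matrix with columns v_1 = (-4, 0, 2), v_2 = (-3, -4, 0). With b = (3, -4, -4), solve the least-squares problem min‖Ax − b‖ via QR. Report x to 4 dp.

x = (-1.6404, 1.0674)

v_1 = (-4, 0, 2); ‖v_1‖ = 4.4721, so q_1 = (-0.8944, 0.0000, 0.4472).
q_1·v_2 = (-0.8944)·(-3) + 0.0000·(-4) + 0.4472·0 = 2.6833.
u_2 = v_2 − 2.6833·q_1 = (-0.6000, -4.0000, -1.2000).
‖u_2‖ = 4.2190, so q_2 = (-0.1422, -0.9481, -0.2844).
Qᵀb = (-4.4721, 4.5034).
Back-substitute: x_2 = 4.5034/4.2190 = 1.0674.
x_1 = (-4.4721 − 2.6833·1.0674)/4.4721 = -1.6404.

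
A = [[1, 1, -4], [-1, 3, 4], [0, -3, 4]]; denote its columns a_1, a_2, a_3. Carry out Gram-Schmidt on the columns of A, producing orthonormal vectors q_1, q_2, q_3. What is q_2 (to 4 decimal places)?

a_1 = (1, -1, 0); ‖a_1‖ = 1.4142, so q_1 = (0.7071, -0.7071, 0.0000).
q_1·a_2 = 0.7071·1 + (-0.7071)·3 + 0.0000·(-3) = -1.4142.
u_2 = a_2 + 1.4142·q_1 = (2.0000, 2.0000, -3.0000).
‖u_2‖ = 4.1231, so q_2 = (0.4851, 0.4851, -0.7276).

q_2 = (0.4851, 0.4851, -0.7276)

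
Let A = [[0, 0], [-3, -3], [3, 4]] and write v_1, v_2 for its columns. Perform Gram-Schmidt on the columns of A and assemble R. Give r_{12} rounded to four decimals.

v_1 = (0, -3, 3); ‖v_1‖ = 4.2426, so q_1 = (0.0000, -0.7071, 0.7071).
r_{12} = q_1·v_2 = 4.9497.

r_{12} = 4.9497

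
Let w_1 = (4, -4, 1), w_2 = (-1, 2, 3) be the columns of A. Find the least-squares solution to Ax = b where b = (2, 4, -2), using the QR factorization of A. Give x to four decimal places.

x = (-0.3675, -0.2362)

q_1 = w_1/‖w_1‖ = (4, -4, 1)/5.7446 = (0.6963, -0.6963, 0.1741).
r_{12} = q_1·w_2 = -1.5667.
u_2 = w_2 + 1.5667·q_1 = (0.0909, 0.9091, 3.2727).
‖u_2‖ = 3.3979, so q_2 = (0.0268, 0.2675, 0.9632).
Qᵀb = (-1.7408, -0.8026).
Back-substitute: x_2 = -0.8026/3.3979 = -0.2362.
x_1 = (-1.7408 + 1.5667·(-0.2362))/5.7446 = -0.3675.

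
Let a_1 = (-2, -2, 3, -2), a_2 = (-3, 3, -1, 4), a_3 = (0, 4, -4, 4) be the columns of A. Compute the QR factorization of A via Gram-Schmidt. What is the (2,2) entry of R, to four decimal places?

r_{22} = 5.4072

a_1 = (-2, -2, 3, -2); ‖a_1‖ = 4.5826, so q_1 = (-0.4364, -0.4364, 0.6547, -0.4364).
q_1·a_2 = (-0.4364)·(-3) + (-0.4364)·3 + 0.6547·(-1) + (-0.4364)·4 = -2.4004.
u_2 = a_2 + 2.4004·q_1 = (-4.0476, 1.9524, 0.5714, 2.9524).
r_{22} = ‖u_2‖ = 5.4072.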